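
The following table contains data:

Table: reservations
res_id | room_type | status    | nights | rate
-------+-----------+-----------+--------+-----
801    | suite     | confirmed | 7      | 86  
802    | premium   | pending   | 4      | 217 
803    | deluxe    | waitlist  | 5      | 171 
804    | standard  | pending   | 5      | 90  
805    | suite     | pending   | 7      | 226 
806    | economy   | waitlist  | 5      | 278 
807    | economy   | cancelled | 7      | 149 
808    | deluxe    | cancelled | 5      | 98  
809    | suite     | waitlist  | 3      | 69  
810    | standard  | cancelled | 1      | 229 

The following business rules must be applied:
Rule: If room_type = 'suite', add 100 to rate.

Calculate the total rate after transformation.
1913

Step 1: Count records where room_type = 'suite': 3
Step 2: Total bonus added: 3 × 100 = 300
Step 3: Original sum of rate: 1613
Step 4: Final sum = 1613 + 300 = 1913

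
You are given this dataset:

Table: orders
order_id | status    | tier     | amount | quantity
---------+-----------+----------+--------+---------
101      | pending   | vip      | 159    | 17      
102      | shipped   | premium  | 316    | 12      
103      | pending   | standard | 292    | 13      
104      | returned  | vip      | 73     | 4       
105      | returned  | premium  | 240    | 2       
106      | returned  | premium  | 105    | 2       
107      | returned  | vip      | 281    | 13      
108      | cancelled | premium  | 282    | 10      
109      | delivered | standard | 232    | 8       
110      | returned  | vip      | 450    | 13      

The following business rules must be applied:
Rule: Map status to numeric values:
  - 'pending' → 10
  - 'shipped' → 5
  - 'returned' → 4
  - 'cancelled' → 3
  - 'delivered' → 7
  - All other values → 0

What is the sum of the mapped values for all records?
55

Step 1: Apply mapping to each record
Step 2: Count by status:
  'pending': 2 records × 10 = 20
  'shipped': 1 records × 5 = 5
  'returned': 5 records × 4 = 20
  'cancelled': 1 records × 3 = 3
  'delivered': 1 records × 7 = 7
Step 3: Sum all mapped values = 55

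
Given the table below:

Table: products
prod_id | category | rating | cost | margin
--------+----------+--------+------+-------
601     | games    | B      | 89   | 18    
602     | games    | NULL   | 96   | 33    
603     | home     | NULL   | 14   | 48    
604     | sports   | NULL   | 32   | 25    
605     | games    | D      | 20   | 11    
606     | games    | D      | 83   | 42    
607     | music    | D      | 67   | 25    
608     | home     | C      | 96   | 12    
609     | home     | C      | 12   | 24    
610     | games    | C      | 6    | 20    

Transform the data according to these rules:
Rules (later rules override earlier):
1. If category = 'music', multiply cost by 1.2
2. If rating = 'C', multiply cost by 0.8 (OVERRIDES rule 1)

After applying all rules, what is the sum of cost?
505.6

Step 1: Rule 2 takes priority for records with rating = 'C'
  - 3 records: 114 × 0.8 = 91.2
Step 2: Rule 1 applies to remaining records with category = 'music'
  - 1 records: 67 × 1.2 = 80.4
Step 3: Other records unchanged: 334
Step 4: Final sum = 91.2 + 80.4 + 334 = 505.6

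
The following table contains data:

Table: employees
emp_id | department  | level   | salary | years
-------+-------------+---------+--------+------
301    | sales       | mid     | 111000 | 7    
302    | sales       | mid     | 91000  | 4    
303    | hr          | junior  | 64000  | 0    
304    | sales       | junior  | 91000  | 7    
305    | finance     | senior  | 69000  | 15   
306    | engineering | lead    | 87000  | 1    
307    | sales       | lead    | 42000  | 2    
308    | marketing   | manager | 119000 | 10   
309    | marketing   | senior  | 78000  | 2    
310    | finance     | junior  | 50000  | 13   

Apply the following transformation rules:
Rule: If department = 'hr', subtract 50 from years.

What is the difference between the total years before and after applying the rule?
50

Step 1: Original sum of years = 61
Step 2: 1 records have department = 'hr'
Step 3: Each affected record changes by -50
Step 4: Total change = 1 × -50 = -50
Step 5: New sum = 61 + -50 = 11
Step 6: Difference = |11 - 61| = 50
        (Sum decreased by 50)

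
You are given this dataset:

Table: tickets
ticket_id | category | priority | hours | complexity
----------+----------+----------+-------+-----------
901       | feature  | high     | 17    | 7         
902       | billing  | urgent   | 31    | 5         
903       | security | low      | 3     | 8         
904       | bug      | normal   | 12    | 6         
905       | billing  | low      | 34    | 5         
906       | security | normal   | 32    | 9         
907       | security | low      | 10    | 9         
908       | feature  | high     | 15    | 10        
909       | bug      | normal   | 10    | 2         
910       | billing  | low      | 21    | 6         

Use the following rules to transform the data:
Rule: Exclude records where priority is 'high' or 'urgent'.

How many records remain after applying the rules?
7

Step 1: Count records to exclude
  - 2 (high) + 1 (urgent) = 3 records
Step 2: Total records: 10
Step 3: Remaining = 10 - 3 = 7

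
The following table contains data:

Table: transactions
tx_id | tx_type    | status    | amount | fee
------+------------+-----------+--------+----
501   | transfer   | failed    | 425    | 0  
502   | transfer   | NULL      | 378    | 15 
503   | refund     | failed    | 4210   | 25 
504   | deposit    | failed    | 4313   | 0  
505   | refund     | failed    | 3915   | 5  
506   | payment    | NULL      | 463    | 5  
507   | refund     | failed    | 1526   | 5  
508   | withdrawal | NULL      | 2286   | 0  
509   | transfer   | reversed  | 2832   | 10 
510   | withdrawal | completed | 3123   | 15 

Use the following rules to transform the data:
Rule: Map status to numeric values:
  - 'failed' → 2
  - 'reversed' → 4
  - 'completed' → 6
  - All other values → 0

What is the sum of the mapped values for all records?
20

Step 1: Apply mapping to each record
Step 2: Count by status:
  'failed': 5 records × 2 = 10
  'reversed': 1 records × 4 = 4
  'completed': 1 records × 6 = 6
Step 3: Sum all mapped values = 20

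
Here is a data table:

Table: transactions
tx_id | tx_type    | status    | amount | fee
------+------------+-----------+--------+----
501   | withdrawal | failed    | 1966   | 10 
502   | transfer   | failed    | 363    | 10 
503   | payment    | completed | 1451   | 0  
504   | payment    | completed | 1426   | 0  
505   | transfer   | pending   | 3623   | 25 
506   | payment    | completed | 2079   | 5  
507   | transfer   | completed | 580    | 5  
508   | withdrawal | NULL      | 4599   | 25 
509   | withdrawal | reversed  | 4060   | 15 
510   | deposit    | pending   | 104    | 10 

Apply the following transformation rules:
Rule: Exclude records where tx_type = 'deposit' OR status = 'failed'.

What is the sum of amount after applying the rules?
17818

Step 1: Find records where tx_type = 'deposit' OR status = 'failed'
Step 2: 3 records match, summing to 2433
Step 3: Original sum: 20251
Step 4: Remaining sum = 20251 - 2433 = 17818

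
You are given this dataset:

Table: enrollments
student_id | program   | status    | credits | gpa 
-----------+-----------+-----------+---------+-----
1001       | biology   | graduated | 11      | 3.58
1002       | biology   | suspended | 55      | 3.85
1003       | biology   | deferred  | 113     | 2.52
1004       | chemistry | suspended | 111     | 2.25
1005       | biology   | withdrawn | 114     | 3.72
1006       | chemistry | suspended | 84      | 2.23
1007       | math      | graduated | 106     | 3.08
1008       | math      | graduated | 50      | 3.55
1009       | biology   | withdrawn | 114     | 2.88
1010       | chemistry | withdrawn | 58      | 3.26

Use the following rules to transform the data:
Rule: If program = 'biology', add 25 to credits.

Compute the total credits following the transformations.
941

Step 1: Count records where program = 'biology': 5
Step 2: Total bonus added: 5 × 25 = 125
Step 3: Original sum of credits: 816
Step 4: Final sum = 816 + 125 = 941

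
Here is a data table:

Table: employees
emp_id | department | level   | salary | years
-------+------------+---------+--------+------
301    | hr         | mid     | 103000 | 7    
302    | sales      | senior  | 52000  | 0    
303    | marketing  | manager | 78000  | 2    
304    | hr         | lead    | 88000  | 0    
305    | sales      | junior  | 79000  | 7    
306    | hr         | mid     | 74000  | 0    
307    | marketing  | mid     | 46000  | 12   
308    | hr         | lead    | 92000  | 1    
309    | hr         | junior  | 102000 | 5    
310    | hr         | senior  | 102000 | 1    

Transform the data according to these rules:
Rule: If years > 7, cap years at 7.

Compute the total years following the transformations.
30

Step 1: 1 records have years > 7
Step 2: These records originally summed to 12
Step 3: After capping: 1 × 7 = 7
Step 4: Unaffected records sum: 23
Step 5: Final sum = 7 + 23 = 30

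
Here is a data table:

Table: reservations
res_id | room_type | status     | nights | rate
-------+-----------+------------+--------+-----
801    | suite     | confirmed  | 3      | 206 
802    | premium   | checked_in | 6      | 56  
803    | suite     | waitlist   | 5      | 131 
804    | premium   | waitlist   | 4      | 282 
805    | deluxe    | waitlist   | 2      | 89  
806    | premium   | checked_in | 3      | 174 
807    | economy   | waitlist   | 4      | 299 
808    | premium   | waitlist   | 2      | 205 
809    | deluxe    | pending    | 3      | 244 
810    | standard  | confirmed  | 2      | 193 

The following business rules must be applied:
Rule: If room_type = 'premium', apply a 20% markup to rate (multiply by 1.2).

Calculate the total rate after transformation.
2022.4

Step 1: Records with room_type = 'premium' have total rate = 717
Step 2: Apply multiplier: 717 × 1.2 = 860.4
Step 3: Other records total: 1162
Step 4: Final sum = 860.4 + 1162 = 2022.4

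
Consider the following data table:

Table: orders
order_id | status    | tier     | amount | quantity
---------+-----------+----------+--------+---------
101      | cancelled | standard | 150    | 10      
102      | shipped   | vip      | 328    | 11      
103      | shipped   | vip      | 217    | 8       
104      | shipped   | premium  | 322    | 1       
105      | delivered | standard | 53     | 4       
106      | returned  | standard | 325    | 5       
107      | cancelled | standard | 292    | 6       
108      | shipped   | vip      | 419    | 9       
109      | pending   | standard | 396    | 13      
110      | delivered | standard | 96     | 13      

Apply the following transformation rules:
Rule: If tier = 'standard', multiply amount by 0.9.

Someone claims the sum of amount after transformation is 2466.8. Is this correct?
Yes, the result is correct.

Step 1: Calculate the correct sum after transformation
Step 2: Apply multiplier 0.9 to records where tier = 'standard'
Step 3: Correct result = 2466.8
Step 4: Claimed result = 2466.8
Step 5: 2466.8 = 2466.8 ✓
Conclusion: The claimed result is correct.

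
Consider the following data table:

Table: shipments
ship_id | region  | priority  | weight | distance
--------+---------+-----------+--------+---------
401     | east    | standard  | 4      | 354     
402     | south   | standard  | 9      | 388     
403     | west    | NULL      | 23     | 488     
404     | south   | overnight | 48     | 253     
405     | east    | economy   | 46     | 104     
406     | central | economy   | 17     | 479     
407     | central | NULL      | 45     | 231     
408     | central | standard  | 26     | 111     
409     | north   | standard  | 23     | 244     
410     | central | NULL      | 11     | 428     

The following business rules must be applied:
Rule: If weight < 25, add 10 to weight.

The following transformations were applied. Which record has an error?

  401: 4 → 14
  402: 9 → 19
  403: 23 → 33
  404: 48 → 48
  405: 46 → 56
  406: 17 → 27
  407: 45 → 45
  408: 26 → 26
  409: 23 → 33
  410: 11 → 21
Record 405 has an error. The correct transformed value should be 46, not 56.

Step 1: Check each record against the rule
Step 2: Record 405 has weight = 46
Step 3: Since 46 >= 25, the bonus should not have been applied
Step 4: Correct value = 46, but claimed value = 56
Conclusion: Record 405 has the error.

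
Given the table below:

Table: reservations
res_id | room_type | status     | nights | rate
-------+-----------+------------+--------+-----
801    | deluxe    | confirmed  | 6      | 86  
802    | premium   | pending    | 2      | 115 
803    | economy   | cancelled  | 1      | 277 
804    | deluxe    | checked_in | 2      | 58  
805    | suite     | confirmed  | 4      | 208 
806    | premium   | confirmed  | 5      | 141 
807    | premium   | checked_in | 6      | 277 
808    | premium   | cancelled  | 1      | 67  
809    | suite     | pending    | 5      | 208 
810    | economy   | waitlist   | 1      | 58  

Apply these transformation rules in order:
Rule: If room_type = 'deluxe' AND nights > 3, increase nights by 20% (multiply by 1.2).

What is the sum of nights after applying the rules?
34.2

Step 1: Find records where room_type = 'deluxe' AND nights > 3
Step 2: 1 records match, summing to 6
Step 3: After multiplier: 6 × 1.2 = 7.2
Step 4: Unaffected records sum: 27
Step 5: Final sum = 7.2 + 27 = 34.2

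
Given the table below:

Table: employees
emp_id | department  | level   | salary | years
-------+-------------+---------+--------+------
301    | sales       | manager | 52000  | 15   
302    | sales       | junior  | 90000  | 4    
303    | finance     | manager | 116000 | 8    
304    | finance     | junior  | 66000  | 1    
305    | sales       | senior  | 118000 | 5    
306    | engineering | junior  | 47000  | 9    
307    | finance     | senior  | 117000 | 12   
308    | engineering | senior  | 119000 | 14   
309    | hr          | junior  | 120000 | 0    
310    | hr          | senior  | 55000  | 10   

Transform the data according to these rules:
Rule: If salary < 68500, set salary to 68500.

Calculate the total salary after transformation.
954000

Step 1: 4 records have salary < 68500
Step 2: These records originally summed to 220000
Step 3: After setting to minimum: 4 × 68500 = 274000
Step 4: Unaffected records sum: 680000
Step 5: Final sum = 274000 + 680000 = 954000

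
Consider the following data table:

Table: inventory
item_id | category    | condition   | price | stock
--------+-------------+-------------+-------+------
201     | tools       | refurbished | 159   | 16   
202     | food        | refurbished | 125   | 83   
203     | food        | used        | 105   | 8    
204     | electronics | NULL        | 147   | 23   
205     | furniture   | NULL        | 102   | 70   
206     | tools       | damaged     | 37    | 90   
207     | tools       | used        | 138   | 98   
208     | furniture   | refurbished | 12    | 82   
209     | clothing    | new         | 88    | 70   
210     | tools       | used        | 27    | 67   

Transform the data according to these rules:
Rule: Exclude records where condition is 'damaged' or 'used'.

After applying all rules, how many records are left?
6

Step 1: Count records to exclude
  - 1 (damaged) + 3 (used) = 4 records
Step 2: Total records: 10
Step 3: Remaining = 10 - 4 = 6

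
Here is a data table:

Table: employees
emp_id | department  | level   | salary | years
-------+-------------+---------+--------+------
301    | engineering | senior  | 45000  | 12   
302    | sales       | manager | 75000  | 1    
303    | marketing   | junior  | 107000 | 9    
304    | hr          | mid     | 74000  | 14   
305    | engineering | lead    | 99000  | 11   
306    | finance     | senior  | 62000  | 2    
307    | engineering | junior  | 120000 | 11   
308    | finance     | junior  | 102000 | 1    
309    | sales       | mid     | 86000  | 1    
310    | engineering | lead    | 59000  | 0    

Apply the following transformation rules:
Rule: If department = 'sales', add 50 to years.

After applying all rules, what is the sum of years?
162

Step 1: Count records where department = 'sales': 2
Step 2: Total bonus added: 2 × 50 = 100
Step 3: Original sum of years: 62
Step 4: Final sum = 62 + 100 = 162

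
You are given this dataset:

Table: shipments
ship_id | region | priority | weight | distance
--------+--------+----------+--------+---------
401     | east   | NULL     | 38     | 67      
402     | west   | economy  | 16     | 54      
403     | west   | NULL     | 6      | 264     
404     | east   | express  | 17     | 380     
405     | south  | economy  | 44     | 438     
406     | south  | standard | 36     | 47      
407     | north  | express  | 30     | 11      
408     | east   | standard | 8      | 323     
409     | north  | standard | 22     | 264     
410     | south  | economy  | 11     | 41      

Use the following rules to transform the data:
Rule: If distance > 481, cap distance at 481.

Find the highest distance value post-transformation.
438

Step 1: Original maximum distance = 438
Step 2: Check cap of 481 against maximum
Step 3: No records exceed the cap (max 438 <= cap 481), so no capping applies
Step 4: Maximum after transformation = 438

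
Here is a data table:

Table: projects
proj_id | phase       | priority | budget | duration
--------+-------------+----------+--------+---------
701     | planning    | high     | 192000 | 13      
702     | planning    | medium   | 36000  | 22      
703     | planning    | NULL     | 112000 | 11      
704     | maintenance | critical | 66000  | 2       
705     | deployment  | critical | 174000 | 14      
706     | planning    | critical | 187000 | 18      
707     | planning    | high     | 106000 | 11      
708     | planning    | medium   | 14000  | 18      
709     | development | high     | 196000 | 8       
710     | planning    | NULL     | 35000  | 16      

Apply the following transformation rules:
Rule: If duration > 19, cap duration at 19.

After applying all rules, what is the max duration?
19

Step 1: Original maximum duration = 22
Step 2: Apply cap at 19
Step 3: 1 records had duration > 19 and were capped
Step 4: Maximum after transformation = 19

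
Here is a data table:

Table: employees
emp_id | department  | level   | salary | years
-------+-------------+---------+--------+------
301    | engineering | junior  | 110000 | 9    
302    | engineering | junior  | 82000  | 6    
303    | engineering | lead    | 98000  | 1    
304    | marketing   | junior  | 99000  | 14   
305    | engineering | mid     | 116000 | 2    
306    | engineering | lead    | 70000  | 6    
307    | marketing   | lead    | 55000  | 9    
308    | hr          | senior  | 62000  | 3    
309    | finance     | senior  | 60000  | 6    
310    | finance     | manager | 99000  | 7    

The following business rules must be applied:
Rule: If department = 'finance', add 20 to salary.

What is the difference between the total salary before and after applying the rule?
40

Step 1: Original sum of salary = 851000
Step 2: 2 records have department = 'finance'
Step 3: Each affected record changes by 20
Step 4: Total change = 2 × 20 = 40
Step 5: New sum = 851000 + 40 = 851040
Step 6: Difference = |851040 - 851000| = 40
        (Sum increased by 40)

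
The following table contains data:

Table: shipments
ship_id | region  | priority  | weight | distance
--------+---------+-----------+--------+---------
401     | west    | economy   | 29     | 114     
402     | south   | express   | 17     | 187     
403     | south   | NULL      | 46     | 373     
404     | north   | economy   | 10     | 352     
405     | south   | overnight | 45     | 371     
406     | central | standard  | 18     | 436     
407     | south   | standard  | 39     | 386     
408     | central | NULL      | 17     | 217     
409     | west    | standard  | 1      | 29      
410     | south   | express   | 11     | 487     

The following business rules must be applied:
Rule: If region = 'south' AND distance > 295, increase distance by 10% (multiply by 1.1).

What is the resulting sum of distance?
3113.7

Step 1: Find records where region = 'south' AND distance > 295
Step 2: 4 records match, summing to 1617
Step 3: After multiplier: 1617 × 1.1 = 1778.7
Step 4: Unaffected records sum: 1335
Step 5: Final sum = 1778.7 + 1335 = 3113.7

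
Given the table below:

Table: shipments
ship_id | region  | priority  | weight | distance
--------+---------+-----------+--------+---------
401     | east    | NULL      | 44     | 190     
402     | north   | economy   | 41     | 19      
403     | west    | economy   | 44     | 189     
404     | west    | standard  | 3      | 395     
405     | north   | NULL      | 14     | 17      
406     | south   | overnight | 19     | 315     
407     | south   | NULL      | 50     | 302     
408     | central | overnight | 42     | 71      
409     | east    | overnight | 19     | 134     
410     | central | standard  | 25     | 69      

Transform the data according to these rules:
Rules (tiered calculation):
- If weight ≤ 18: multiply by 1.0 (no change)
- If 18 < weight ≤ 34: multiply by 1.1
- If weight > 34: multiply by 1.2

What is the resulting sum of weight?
351.5

Step 1: Tier 1 (weight ≤ 18): 2 records, sum = 17 × 1.0 = 17.0
Step 2: Tier 2 (18 < weight ≤ 34): 3 records, sum = 63 × 1.1 = 69.3
Step 3: Tier 3 (weight > 34): 5 records, sum = 221 × 1.2 = 265.2
Step 4: Final sum = 17.0 + 69.3 + 265.2 = 351.5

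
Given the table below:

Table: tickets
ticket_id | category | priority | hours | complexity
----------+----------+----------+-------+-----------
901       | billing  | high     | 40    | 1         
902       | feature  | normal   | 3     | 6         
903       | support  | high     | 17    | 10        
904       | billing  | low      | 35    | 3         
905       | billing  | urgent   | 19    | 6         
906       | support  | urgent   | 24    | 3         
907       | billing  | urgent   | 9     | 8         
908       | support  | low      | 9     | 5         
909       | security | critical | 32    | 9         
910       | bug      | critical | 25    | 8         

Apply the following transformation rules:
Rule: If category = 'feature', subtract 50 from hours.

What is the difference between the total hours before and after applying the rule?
50

Step 1: Original sum of hours = 213
Step 2: 1 records have category = 'feature'
Step 3: Each affected record changes by -50
Step 4: Total change = 1 × -50 = -50
Step 5: New sum = 213 + -50 = 163
Step 6: Difference = |163 - 213| = 50
        (Sum decreased by 50)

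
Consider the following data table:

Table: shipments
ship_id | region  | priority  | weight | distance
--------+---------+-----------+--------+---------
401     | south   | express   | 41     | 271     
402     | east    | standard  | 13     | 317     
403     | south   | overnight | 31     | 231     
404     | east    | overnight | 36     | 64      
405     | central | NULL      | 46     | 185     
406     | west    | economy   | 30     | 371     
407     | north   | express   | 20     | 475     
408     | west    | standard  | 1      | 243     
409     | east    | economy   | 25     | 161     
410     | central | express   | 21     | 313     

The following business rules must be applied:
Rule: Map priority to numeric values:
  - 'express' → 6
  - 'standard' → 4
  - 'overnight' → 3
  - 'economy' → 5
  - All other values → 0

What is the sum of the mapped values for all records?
42

Step 1: Apply mapping to each record
Step 2: Count by status:
  'express': 3 records × 6 = 18
  'standard': 2 records × 4 = 8
  'overnight': 2 records × 3 = 6
  'economy': 2 records × 5 = 10
Step 3: Sum all mapped values = 42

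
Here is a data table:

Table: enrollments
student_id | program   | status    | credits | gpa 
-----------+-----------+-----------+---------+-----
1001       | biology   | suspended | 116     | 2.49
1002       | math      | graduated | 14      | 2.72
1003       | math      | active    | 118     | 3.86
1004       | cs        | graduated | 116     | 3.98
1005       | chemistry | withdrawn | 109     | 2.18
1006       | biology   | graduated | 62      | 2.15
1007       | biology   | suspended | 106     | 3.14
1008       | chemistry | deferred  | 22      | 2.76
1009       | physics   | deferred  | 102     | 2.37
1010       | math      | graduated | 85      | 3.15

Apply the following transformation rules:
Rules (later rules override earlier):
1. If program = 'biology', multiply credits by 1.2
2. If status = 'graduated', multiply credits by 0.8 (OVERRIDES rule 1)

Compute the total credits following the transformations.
839.0

Step 1: Rule 2 takes priority for records with status = 'graduated'
  - 4 records: 277 × 0.8 = 221.6
Step 2: Rule 1 applies to remaining records with program = 'biology'
  - 2 records: 222 × 1.2 = 266.4
Step 3: Other records unchanged: 351
Step 4: Final sum = 221.6 + 266.4 + 351 = 839.0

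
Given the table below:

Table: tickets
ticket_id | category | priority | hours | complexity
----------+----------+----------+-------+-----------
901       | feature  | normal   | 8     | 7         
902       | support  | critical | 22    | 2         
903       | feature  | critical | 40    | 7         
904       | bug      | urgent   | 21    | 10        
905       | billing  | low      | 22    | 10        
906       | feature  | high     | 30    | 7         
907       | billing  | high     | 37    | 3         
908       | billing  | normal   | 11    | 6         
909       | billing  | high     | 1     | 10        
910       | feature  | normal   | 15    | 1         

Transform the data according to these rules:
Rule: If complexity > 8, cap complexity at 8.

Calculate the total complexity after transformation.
57

Step 1: 3 records have complexity > 8
Step 2: These records originally summed to 30
Step 3: After capping: 3 × 8 = 24
Step 4: Unaffected records sum: 33
Step 5: Final sum = 24 + 33 = 57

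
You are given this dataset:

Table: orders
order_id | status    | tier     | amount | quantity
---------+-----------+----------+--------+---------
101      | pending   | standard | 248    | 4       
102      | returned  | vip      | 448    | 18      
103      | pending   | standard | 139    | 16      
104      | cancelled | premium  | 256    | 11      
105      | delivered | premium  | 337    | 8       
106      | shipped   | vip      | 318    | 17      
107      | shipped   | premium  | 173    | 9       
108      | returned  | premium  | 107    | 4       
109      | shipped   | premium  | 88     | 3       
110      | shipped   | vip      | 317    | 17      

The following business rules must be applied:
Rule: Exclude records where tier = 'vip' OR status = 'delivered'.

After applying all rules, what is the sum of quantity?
47

Step 1: Find records where tier = 'vip' OR status = 'delivered'
Step 2: 4 records match, summing to 60
Step 3: Original sum: 107
Step 4: Remaining sum = 107 - 60 = 47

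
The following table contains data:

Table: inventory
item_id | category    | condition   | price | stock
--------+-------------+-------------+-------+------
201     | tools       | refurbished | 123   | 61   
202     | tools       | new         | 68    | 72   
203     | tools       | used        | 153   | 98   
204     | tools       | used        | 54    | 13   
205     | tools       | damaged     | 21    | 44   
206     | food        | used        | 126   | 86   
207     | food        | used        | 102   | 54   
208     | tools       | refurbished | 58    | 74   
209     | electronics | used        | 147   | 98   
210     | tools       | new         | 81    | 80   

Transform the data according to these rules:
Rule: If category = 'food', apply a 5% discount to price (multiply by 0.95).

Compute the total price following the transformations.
921.6

Step 1: Records with category = 'food' have total price = 228
Step 2: Apply multiplier: 228 × 0.95 = 216.6
Step 3: Other records total: 705
Step 4: Final sum = 216.6 + 705 = 921.6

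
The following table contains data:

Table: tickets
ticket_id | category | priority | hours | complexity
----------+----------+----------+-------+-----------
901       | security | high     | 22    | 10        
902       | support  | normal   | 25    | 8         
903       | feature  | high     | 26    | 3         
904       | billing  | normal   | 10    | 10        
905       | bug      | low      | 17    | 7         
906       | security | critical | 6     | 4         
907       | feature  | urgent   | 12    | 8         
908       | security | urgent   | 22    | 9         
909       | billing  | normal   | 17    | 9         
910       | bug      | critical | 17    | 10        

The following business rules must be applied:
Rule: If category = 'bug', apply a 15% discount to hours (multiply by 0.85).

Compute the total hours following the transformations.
168.9

Step 1: Records with category = 'bug' have total hours = 34
Step 2: Apply multiplier: 34 × 0.85 = 28.9
Step 3: Other records total: 140
Step 4: Final sum = 28.9 + 140 = 168.9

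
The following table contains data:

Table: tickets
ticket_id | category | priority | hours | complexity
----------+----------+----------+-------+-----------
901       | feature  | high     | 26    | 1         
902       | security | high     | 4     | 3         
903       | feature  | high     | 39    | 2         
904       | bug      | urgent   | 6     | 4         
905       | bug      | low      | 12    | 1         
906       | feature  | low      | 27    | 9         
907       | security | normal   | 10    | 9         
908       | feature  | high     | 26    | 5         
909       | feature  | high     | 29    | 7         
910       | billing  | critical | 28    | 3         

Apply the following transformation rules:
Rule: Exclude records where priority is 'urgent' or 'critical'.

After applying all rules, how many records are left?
8

Step 1: Count records to exclude
  - 1 (urgent) + 1 (critical) = 2 records
Step 2: Total records: 10
Step 3: Remaining = 10 - 2 = 8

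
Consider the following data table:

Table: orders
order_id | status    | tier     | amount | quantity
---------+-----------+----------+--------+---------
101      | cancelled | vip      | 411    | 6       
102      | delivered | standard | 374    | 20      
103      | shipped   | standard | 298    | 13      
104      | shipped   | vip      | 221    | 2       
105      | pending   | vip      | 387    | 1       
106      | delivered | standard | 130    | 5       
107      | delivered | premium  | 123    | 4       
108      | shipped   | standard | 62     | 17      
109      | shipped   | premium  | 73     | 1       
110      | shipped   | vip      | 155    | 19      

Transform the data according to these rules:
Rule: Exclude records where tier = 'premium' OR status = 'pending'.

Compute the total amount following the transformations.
1651

Step 1: Find records where tier = 'premium' OR status = 'pending'
Step 2: 3 records match, summing to 583
Step 3: Original sum: 2234
Step 4: Remaining sum = 2234 - 583 = 1651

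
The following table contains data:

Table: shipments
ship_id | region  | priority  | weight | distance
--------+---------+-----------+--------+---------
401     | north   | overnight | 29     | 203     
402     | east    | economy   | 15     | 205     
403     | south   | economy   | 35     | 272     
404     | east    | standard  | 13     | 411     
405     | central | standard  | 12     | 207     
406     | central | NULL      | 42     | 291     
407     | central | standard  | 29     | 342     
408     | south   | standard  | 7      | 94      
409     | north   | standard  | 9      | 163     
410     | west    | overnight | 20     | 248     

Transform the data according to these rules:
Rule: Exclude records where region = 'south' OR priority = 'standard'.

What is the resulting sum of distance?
947

Step 1: Find records where region = 'south' OR priority = 'standard'
Step 2: 6 records match, summing to 1489
Step 3: Original sum: 2436
Step 4: Remaining sum = 2436 - 1489 = 947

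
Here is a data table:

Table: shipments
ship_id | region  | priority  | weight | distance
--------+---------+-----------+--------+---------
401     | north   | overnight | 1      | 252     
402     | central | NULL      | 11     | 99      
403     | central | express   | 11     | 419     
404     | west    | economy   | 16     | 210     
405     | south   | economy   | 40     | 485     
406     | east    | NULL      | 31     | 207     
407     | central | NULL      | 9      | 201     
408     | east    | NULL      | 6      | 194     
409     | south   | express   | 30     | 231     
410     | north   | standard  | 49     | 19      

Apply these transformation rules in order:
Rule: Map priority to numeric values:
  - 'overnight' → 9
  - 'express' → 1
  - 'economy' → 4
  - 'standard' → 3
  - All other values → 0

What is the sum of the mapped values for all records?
22

Step 1: Apply mapping to each record
Step 2: Count by status:
  'overnight': 1 records × 9 = 9
  'express': 2 records × 1 = 2
  'economy': 2 records × 4 = 8
  'standard': 1 records × 3 = 3
Step 3: Sum all mapped values = 22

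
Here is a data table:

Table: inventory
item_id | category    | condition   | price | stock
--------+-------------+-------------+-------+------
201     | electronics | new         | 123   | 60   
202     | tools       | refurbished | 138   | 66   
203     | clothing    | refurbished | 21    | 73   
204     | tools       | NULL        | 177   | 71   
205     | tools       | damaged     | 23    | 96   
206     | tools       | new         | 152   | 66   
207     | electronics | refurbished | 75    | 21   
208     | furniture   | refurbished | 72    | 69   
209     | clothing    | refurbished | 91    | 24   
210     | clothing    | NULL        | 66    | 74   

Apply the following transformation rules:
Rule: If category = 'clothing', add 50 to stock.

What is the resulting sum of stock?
770

Step 1: Count records where category = 'clothing': 3
Step 2: Total bonus added: 3 × 50 = 150
Step 3: Original sum of stock: 620
Step 4: Final sum = 620 + 150 = 770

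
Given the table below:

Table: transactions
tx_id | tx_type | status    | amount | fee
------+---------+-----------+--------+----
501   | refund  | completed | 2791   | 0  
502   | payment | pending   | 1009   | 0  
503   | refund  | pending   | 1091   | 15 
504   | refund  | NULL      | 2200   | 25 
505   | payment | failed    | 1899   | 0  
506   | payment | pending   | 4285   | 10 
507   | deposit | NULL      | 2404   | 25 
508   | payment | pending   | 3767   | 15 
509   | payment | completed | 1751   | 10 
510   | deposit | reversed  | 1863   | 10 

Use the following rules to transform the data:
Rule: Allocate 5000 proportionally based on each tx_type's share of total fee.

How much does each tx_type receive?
deposit: 1590.91, payment: 1590.91, refund: 1818.18

Step 1: Calculate total fee = 110
Step 2: Calculate each tx_type's proportion:
  deposit: 35/110 = 31.82% → 1590.91
  payment: 35/110 = 31.82% → 1590.91
  refund: 40/110 = 36.36% → 1818.18
Step 3: Verify: sum of allocations ≈ 5000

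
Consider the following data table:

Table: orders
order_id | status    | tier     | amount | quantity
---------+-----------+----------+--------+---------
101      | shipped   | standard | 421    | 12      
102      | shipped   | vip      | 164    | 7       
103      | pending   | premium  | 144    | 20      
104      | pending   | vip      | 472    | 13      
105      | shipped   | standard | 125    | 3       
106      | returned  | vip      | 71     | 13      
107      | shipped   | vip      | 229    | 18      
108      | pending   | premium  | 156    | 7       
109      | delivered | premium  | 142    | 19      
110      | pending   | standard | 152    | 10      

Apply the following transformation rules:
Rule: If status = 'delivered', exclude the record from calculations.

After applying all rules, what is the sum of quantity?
103

Step 1: Identify records where status = 'delivered'
Step 2: The excluded records sum to 19
Step 3: Original total quantity = 122
Step 4: Remaining total = 122 - 19 = 103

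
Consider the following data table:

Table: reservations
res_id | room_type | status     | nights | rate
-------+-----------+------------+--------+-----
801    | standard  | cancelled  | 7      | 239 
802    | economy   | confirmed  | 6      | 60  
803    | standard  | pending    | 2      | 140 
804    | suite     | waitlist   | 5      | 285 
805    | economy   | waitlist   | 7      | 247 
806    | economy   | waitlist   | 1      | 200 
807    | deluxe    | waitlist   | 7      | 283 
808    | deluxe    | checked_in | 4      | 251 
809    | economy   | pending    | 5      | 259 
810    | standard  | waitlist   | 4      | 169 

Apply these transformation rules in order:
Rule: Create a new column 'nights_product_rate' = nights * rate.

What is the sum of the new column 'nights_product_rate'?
10623

Step 1: For each record, compute nights * rate
Example calculations:
  7 * 239 = 1673
  6 * 60 = 360
  2 * 140 = 280
  ...
Step 2: Sum all derived values
Step 3: Total = 10623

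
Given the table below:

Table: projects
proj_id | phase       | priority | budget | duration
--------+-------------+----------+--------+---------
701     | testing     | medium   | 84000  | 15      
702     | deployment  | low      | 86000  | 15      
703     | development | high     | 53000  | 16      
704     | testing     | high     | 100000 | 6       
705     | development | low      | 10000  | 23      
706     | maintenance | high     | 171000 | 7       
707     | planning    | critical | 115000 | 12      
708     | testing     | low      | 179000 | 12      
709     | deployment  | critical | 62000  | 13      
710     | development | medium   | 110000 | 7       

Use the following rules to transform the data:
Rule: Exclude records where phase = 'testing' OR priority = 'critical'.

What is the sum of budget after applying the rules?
430000

Step 1: Find records where phase = 'testing' OR priority = 'critical'
Step 2: 5 records match, summing to 540000
Step 3: Original sum: 970000
Step 4: Remaining sum = 970000 - 540000 = 430000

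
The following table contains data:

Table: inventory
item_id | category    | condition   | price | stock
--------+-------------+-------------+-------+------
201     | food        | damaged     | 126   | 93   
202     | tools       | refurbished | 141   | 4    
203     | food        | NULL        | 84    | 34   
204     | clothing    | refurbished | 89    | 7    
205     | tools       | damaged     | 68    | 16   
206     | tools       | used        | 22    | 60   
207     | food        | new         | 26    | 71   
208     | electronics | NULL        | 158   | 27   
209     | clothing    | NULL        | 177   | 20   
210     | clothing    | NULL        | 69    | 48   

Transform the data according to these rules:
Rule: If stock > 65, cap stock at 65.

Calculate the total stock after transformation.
346

Step 1: 2 records have stock > 65
Step 2: These records originally summed to 164
Step 3: After capping: 2 × 65 = 130
Step 4: Unaffected records sum: 216
Step 5: Final sum = 130 + 216 = 346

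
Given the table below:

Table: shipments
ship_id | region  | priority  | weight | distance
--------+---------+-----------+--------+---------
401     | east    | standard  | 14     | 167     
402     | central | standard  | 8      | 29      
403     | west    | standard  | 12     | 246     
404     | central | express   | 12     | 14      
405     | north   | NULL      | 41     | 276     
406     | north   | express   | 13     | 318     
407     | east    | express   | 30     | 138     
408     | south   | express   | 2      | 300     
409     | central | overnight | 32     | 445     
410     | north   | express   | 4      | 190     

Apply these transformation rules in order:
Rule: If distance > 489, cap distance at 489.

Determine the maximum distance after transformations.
445

Step 1: Original maximum distance = 445
Step 2: Check cap of 489 against maximum
Step 3: No records exceed the cap (max 445 <= cap 489), so no capping applies
Step 4: Maximum after transformation = 445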